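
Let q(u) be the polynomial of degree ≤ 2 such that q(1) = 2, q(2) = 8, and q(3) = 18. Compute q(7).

98

Using the Lagrange interpolation formula with nodes 1, 2, 3:
  L_0(u) = (u - 2)(u - 3) / 2
  L_1(u) = (u - 1)(u - 3) / -1
  L_2(u) = (u - 1)(u - 2) / 2
Then q(u) = 2·L_0(u) + 8·L_1(u) + 18·L_2(u).
Expanding and collecting terms gives q(u) = 2u^2.
Evaluating at u = 7: q(7) = 98.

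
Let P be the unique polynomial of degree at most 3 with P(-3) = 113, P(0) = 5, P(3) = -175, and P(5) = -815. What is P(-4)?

301

Using the Lagrange interpolation formula with nodes -3, 0, 3, 5:
  L_0(s) = s(s - 3)(s - 5) / -144
  L_1(s) = (s + 3)(s - 3)(s - 5) / 45
  L_2(s) = (s + 3)s(s - 5) / -36
  L_3(s) = (s + 3)s(s - 3) / 80
Then P(s) = 113·L_0(s) + 5·L_1(s) - 175·L_2(s) - 815·L_3(s).
Expanding and collecting terms gives P(s) = -6s^3 - 4s^2 + 6s + 5.
Evaluating at s = -4: P(-4) = 301.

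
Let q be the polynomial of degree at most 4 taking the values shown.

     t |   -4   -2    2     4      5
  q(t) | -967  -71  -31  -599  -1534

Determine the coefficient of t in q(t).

-2

Write q(t) = at^4 + bt^3 + ct^2 + dt + e. Substituting each data point gives a linear system:
  256a - 64b + 16c - 4d + e = -967
  16a - 8b + 4c - 2d + e = -71
  16a + 8b + 4c + 2d + e = -31
  256a + 64b + 16c + 4d + e = -599
  625a + 125b + 25c + 5d + e = -1534
Solving the system yields a = -3, b = 3, c = -1, d = -2, e = 1.
So q(t) = -3t^4 + 3t^3 - t^2 - 2t + 1.
The coefficient of t is -2.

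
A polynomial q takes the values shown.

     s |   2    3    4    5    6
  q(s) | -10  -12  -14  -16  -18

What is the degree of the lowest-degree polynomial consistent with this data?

1

Forward differences of the values at s = 2, 3, 4, 5, 6:
  q  : -10  -12  -14  -16  -18
  Δ  : -2  -2  -2  -2
  Δ^2: 0  0  0
  Δ^3: 0  0
  Δ^4: 0
The first differences are constant (-2) and nonzero, while all higher differences vanish, so the minimal degree is 1.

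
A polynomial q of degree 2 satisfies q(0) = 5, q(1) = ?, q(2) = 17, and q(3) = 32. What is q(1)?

On equispaced nodes a degree-2 polynomial has vanishing third forward difference, so
  - q(0) + 3·q(1) - 3·q(2) + q(3) = 0.
Substituting the known values and solving for q(1):
  3·q(1) = 24
  q(1) = 8.

8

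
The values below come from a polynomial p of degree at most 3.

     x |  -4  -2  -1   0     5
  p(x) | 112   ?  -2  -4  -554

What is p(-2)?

The 4 known points determine the degree-3 polynomial uniquely.
Write p(x) = ax^3 + bx^2 + cx + d. Substituting each data point gives a linear system:
  -64a + 16b - 4c + d = 112
  -a + b - c + d = -2
  d = -4
  125a + 25b + 5c + d = -554
Solving the system yields a = -3, b = -6, c = -5, d = -4.
So p(x) = -3x^3 - 6x^2 - 5x - 4.
Then p(-2) = 6.

6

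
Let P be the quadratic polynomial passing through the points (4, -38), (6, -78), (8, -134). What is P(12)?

-294

Forward differences of the values at t = 4, 6, 8:
  P  : -38  -78  -134
  Δ  : -40  -56
  Δ^2: -16
The second differences are constant, confirming degree 2.
Interpolating (Newton forward form) and evaluating at t = 12 gives P(12) = -294.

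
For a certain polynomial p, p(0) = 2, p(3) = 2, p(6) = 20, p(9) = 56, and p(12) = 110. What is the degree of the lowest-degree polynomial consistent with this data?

Forward differences of the values at s = 0, 3, 6, 9, 12:
  p  : 2  2  20  56  110
  Δ  : 0  18  36  54
  Δ^2: 18  18  18
  Δ^3: 0  0
  Δ^4: 0
The second differences are constant (18) and nonzero, while all higher differences vanish, so the minimal degree is 2.

2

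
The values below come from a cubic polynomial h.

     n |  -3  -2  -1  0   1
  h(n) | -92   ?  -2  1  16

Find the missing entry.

-23

On equispaced nodes a degree-3 polynomial has vanishing fourth forward difference, so
  h(-3) - 4·h(-2) + 6·h(-1) - 4·h(0) + h(1) = 0.
Substituting the known values and solving for h(-2):
  -4·h(-2) = 92
  h(-2) = -23.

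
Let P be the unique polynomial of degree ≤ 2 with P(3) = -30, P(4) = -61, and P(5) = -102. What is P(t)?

P(t) = -5t^2 + 4t + 3

Using the Lagrange interpolation formula with nodes 3, 4, 5:
  L_0(t) = (t - 4)(t - 5) / 2
  L_1(t) = (t - 3)(t - 5) / -1
  L_2(t) = (t - 3)(t - 4) / 2
Then P(t) = -30·L_0(t) - 61·L_1(t) - 102·L_2(t).
Expanding and collecting terms gives P(t) = -5t² + 4t + 3.
Check: P(3) = -30. ✓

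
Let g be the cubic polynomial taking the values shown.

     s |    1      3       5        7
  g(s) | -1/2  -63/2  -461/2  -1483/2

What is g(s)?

Write g(s) = as^3 + bs^2 + cs + d. Substituting each data point gives a linear system:
  a + b + c + d = -1/2
  27a + 9b + 3c + d = -63/2
  125a + 25b + 5c + d = -461/2
  343a + 49b + 7c + d = -1483/2
Solving the system yields a = -3, b = 6, c = -1/2, d = -3.
So g(s) = -3s³ + 6s² - (1/2)s - 3.
Check: g(7) = -1483/2. ✓

g(s) = -3s^3 + 6s^2 - (1/2)s - 3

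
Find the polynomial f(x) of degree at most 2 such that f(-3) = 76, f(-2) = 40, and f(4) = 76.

Using the Lagrange interpolation formula with nodes -3, -2, 4:
  L_0(x) = (x + 2)(x - 4) / 7
  L_1(x) = (x + 3)(x - 4) / -6
  L_2(x) = (x + 3)(x + 2) / 42
Then f(x) = 76·L_0(x) + 40·L_1(x) + 76·L_2(x).
Expanding and collecting terms gives f(x) = 6x^2 - 6x + 4.
Check: f(-3) = 76. ✓

f(x) = 6x^2 - 6x + 4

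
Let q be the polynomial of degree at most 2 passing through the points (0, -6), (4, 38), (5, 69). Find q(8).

Using the Lagrange interpolation formula with nodes 0, 4, 5:
  L_0(t) = (t - 4)(t - 5) / 20
  L_1(t) = t(t - 5) / -4
  L_2(t) = t(t - 4) / 5
Then q(t) = -6·L_0(t) + 38·L_1(t) + 69·L_2(t).
Expanding and collecting terms gives q(t) = 4t^2 - 5t - 6.
Evaluating at t = 8: q(8) = 210.

210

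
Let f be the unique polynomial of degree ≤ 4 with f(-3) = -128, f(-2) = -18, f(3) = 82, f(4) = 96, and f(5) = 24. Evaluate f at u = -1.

6

Write f(u) = au^4 + bu^3 + cu^2 + du + e. Substituting each data point gives a linear system:
  81a - 27b + 9c - 3d + e = -128
  16a - 8b + 4c - 2d + e = -18
  81a + 27b + 9c + 3d + e = 82
  256a + 64b + 16c + 4d + e = 96
  625a + 125b + 25c + 5d + e = 24
Solving the system yields a = -1, b = 4, c = 6, d = -1, e = 4.
So f(u) = -u^4 + 4u^3 + 6u^2 - u + 4.
Then f(-1) = 6.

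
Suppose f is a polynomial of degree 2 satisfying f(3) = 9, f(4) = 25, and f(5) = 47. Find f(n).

Write f(n) = an^2 + bn + c. Substituting each data point gives a linear system:
  9a + 3b + c = 9
  16a + 4b + c = 25
  25a + 5b + c = 47
Solving the system yields a = 3, b = -5, c = -3.
So f(n) = 3n² - 5n - 3.
Check: f(4) = 25. ✓

f(n) = 3n^2 - 5n - 3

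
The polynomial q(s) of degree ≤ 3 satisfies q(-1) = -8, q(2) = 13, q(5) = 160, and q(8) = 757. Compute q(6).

293

Write q(s) = as^3 + bs^2 + cs + d. Substituting each data point gives a linear system:
  -a + b - c + d = -8
  8a + 4b + 2c + d = 13
  125a + 25b + 5c + d = 160
  512a + 64b + 8c + d = 757
Solving the system yields a = 2, b = -5, c = 6, d = 5.
So q(s) = 2s^3 - 5s^2 + 6s + 5.
Then q(6) = 293.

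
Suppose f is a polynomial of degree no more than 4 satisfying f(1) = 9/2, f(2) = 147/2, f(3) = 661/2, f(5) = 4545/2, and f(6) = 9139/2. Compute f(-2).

Write f(t) = at^4 + bt^3 + ct^2 + dt + e. Substituting each data point gives a linear system:
  a + b + c + d + e = 9/2
  16a + 8b + 4c + 2d + e = 147/2
  81a + 27b + 9c + 3d + e = 661/2
  625a + 125b + 25c + 5d + e = 4545/2
  1296a + 216b + 36c + 6d + e = 9139/2
Solving the system yields a = 3, b = 3, c = 1, d = 0, e = -5/2.
So f(t) = 3t^4 + 3t^3 + t^2 - 5/2.
Then f(-2) = 51/2.

51/2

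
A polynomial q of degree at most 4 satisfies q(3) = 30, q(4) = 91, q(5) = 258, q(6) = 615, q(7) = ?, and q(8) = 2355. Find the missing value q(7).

1270

The 5 known points determine the degree-4 polynomial uniquely.
Write q(n) = an^4 + bn^3 + cn^2 + dn + e. Substituting each data point gives a linear system:
  81a + 27b + 9c + 3d + e = 30
  256a + 64b + 16c + 4d + e = 91
  625a + 125b + 25c + 5d + e = 258
  1296a + 216b + 36c + 6d + e = 615
  4096a + 512b + 64c + 8d + e = 2355
Solving the system yields a = 1, b = -4, c = 4, d = 6, e = 3.
So q(n) = n⁴ - 4n³ + 4n² + 6n + 3.
Then q(7) = 1270.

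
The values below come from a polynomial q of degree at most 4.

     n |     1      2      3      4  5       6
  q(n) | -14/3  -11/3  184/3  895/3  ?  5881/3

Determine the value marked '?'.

2590/3

On equispaced nodes a degree-4 polynomial has vanishing fifth forward difference, so
  - q(1) + 5·q(2) - 10·q(3) + 10·q(4) - 5·q(5) + q(6) = 0.
Substituting the known values and solving for q(5):
  -5·q(5) = -12950/3
  q(5) = 2590/3.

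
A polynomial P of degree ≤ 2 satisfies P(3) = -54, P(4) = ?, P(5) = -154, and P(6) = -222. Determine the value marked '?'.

-98

The 3 known points determine the degree-2 polynomial uniquely.
Write P(n) = an^2 + bn + c. Substituting each data point gives a linear system:
  9a + 3b + c = -54
  25a + 5b + c = -154
  36a + 6b + c = -222
Solving the system yields a = -6, b = -2, c = 6.
So P(n) = -6n^2 - 2n + 6.
Then P(4) = -98.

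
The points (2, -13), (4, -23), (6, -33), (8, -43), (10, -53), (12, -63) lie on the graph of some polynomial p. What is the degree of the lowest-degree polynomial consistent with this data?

Forward differences of the values at t = 2, 4, 6, 8, 10, 12:
  p  : -13  -23  -33  -43  -53  -63
  Δ  : -10  -10  -10  -10  -10
  Δ^2: 0  0  0  0
  Δ^3: 0  0  0
  Δ^4: 0  0
  Δ^5: 0
The first differences are constant (-10) and nonzero, while all higher differences vanish, so the minimal degree is 1.

1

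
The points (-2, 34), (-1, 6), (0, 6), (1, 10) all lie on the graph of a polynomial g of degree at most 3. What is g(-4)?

Using the Lagrange interpolation formula with nodes -2, -1, 0, 1:
  L_0(s) = (s + 1)s(s - 1) / -6
  L_1(s) = (s + 2)s(s - 1) / 2
  L_2(s) = (s + 2)(s + 1)(s - 1) / -2
  L_3(s) = (s + 2)(s + 1)s / 6
Then g(s) = 34·L_0(s) + 6·L_1(s) + 6·L_2(s) + 10·L_3(s).
Expanding and collecting terms gives g(s) = -4s³ + 2s² + 6s + 6.
Evaluating at s = -4: g(-4) = 270.

270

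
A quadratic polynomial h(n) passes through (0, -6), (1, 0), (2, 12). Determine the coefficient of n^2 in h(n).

Write h(n) = an^2 + bn + c. Substituting each data point gives a linear system:
  c = -6
  a + b + c = 0
  4a + 2b + c = 12
Solving the system yields a = 3, b = 3, c = -6.
So h(n) = 3n² + 3n - 6.
The leading coefficient is 3.

3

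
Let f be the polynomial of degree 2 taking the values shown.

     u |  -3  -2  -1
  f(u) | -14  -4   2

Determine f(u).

Using the Lagrange interpolation formula with nodes -3, -2, -1:
  L_0(u) = (u + 2)(u + 1) / 2
  L_1(u) = (u + 3)(u + 1) / -1
  L_2(u) = (u + 3)(u + 2) / 2
Then f(u) = -14·L_0(u) - 4·L_1(u) + 2·L_2(u).
Expanding and collecting terms gives f(u) = -2u^2 + 4.
Check: f(-2) = -4. ✓

f(u) = -2u^2 + 4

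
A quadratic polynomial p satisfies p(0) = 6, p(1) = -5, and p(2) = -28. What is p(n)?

p(n) = -6n^2 - 5n + 6

Write p(n) = an^2 + bn + c. Substituting each data point gives a linear system:
  c = 6
  a + b + c = -5
  4a + 2b + c = -28
Solving the system yields a = -6, b = -5, c = 6.
So p(n) = -6n^2 - 5n + 6.
Check: p(1) = -5. ✓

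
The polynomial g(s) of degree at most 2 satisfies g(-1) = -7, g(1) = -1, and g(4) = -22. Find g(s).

Write g(s) = as^2 + bs + c. Substituting each data point gives a linear system:
  a - b + c = -7
  a + b + c = -1
  16a + 4b + c = -22
Solving the system yields a = -2, b = 3, c = -2.
So g(s) = -2s^2 + 3s - 2.
Check: g(4) = -22. ✓

g(s) = -2s^2 + 3s - 2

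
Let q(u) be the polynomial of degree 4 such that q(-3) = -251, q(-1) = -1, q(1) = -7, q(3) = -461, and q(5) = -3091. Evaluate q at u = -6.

Forward differences of the values at u = -3, -1, 1, 3, 5:
  q  : -251  -1  -7  -461  -3091
  Δ  : 250  -6  -454  -2630
  Δ^2: -256  -448  -2176
  Δ^3: -192  -1728
  Δ^4: -1536
The fourth differences are constant, confirming degree 4.
Interpolating (Newton forward form) and evaluating at u = -6 gives q(-6) = -4466.

-4466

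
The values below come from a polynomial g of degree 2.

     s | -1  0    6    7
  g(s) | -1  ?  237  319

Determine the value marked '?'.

The 3 known points determine the degree-2 polynomial uniquely.
Write g(s) = as^2 + bs + c. Substituting each data point gives a linear system:
  a - b + c = -1
  36a + 6b + c = 237
  49a + 7b + c = 319
Solving the system yields a = 6, b = 4, c = -3.
So g(s) = 6s² + 4s - 3.
Then g(0) = -3.

-3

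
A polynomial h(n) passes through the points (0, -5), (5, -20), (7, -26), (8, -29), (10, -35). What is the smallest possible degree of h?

1

Divided differences on the nodes 0, 5, 7, 8, 10:
  order 0: -5  -20  -26  -29  -35
  order 1: -3  -3  -3  -3
  order 2: 0  0  0
  order 3: 0  0
  order 4: 0
The order-1 divided differences are all -3 (nonzero) and every higher order vanishes, so the data lies on a polynomial of degree exactly 1.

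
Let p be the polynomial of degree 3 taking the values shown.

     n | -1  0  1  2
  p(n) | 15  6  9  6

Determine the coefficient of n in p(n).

0

Write p(n) = an^3 + bn^2 + cn + d. Substituting each data point gives a linear system:
  -a + b - c + d = 15
  d = 6
  a + b + c + d = 9
  8a + 4b + 2c + d = 6
Solving the system yields a = -3, b = 6, c = 0, d = 6.
So p(n) = -3n³ + 6n² + 6.
The coefficient of n is 0.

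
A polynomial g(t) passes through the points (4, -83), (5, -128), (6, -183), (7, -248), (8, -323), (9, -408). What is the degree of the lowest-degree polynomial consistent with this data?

2

Forward differences of the values at t = 4, 5, 6, 7, 8, 9:
  g  : -83  -128  -183  -248  -323  -408
  Δ  : -45  -55  -65  -75  -85
  Δ^2: -10  -10  -10  -10
  Δ^3: 0  0  0
  Δ^4: 0  0
  Δ^5: 0
The second differences are constant (-10) and nonzero, while all higher differences vanish, so the minimal degree is 2.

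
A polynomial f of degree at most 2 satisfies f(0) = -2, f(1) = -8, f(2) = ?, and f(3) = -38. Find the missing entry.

The 3 known points determine the degree-2 polynomial uniquely.
Write f(x) = ax^2 + bx + c. Substituting each data point gives a linear system:
  c = -2
  a + b + c = -8
  9a + 3b + c = -38
Solving the system yields a = -3, b = -3, c = -2.
So f(x) = -3x^2 - 3x - 2.
Then f(2) = -20.

-20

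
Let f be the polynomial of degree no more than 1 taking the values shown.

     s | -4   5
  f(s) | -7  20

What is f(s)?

f(s) = 3s + 5

Using the Lagrange interpolation formula with nodes -4, 5:
  L_0(s) = (s - 5) / -9
  L_1(s) = (s + 4) / 9
Then f(s) = -7·L_0(s) + 20·L_1(s).
Expanding and collecting terms gives f(s) = 3s + 5.
Check: f(-4) = -7. ✓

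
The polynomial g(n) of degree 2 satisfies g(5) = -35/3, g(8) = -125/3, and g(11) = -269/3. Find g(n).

Write g(n) = an^2 + bn + c. Substituting each data point gives a linear system:
  25a + 5b + c = -35/3
  64a + 8b + c = -125/3
  121a + 11b + c = -269/3
Solving the system yields a = -1, b = 3, c = -5/3.
So g(n) = -n² + 3n - 5/3.
Check: g(8) = -125/3. ✓

g(n) = -n^2 + 3n - 5/3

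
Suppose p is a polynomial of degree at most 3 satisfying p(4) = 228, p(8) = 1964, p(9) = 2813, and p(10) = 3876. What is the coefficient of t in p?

-2

Write p(t) = at^3 + bt^2 + ct + d. Substituting each data point gives a linear system:
  64a + 16b + 4c + d = 228
  512a + 64b + 8c + d = 1964
  729a + 81b + 9c + d = 2813
  1000a + 100b + 10c + d = 3876
Solving the system yields a = 4, b = -1, c = -2, d = -4.
So p(t) = 4t^3 - t^2 - 2t - 4.
The coefficient of t is -2.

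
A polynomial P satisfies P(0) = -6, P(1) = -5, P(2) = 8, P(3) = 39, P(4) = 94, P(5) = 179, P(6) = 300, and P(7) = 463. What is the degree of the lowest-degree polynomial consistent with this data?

Forward differences of the values at s = 0, 1, 2, 3, 4, 5, 6, 7:
  P  : -6  -5  8  39  94  179  300  463
  Δ  : 1  13  31  55  85  121  163
  Δ^2: 12  18  24  30  36  42
  Δ^3: 6  6  6  6  6
  Δ^4: 0  0  0  0
  Δ^5: 0  0  0
  Δ^6: 0  0
  Δ^7: 0
The third differences are constant (6) and nonzero, while all higher differences vanish, so the minimal degree is 3.

3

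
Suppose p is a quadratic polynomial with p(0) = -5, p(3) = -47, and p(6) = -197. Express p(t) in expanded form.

Using the Lagrange interpolation formula with nodes 0, 3, 6:
  L_0(t) = (t - 3)(t - 6) / 18
  L_1(t) = t(t - 6) / -9
  L_2(t) = t(t - 3) / 18
Then p(t) = -5·L_0(t) - 47·L_1(t) - 197·L_2(t).
Expanding and collecting terms gives p(t) = -6t² + 4t - 5.
Check: p(0) = -5. ✓

p(t) = -6t^2 + 4t - 5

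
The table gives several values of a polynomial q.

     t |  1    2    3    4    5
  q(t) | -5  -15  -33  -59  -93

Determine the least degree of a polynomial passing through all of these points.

2

Forward differences of the values at t = 1, 2, 3, 4, 5:
  q  : -5  -15  -33  -59  -93
  Δ  : -10  -18  -26  -34
  Δ^2: -8  -8  -8
  Δ^3: 0  0
  Δ^4: 0
The second differences are constant (-8) and nonzero, while all higher differences vanish, so the minimal degree is 2.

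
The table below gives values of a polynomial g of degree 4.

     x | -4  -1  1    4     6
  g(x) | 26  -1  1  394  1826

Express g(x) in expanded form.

g(x) = x^4 + 3x^3 - 3x^2 - 2x + 2

Write g(x) = ax^4 + bx^3 + cx^2 + dx + e. Substituting each data point gives a linear system:
  256a - 64b + 16c - 4d + e = 26
  a - b + c - d + e = -1
  a + b + c + d + e = 1
  256a + 64b + 16c + 4d + e = 394
  1296a + 216b + 36c + 6d + e = 1826
Solving the system yields a = 1, b = 3, c = -3, d = -2, e = 2.
So g(x) = x⁴ + 3x³ - 3x² - 2x + 2.
Check: g(4) = 394. ✓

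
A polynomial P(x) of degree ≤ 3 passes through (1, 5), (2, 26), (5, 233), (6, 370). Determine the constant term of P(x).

Write P(x) = ax^3 + bx^2 + cx + d. Substituting each data point gives a linear system:
  a + b + c + d = 5
  8a + 4b + 2c + d = 26
  125a + 25b + 5c + d = 233
  216a + 36b + 6c + d = 370
Solving the system yields a = 1, b = 4, c = 2, d = -2.
So P(x) = x³ + 4x² + 2x - 2.
The constant term is -2.

-2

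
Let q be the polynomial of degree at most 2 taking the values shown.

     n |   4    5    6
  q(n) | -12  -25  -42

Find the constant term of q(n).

0

Write q(n) = an^2 + bn + c. Substituting each data point gives a linear system:
  16a + 4b + c = -12
  25a + 5b + c = -25
  36a + 6b + c = -42
Solving the system yields a = -2, b = 5, c = 0.
So q(n) = -2n² + 5n.
The constant term is 0.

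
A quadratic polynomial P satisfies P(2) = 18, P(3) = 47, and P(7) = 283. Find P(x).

Using the Lagrange interpolation formula with nodes 2, 3, 7:
  L_0(x) = (x - 3)(x - 7) / 5
  L_1(x) = (x - 2)(x - 7) / -4
  L_2(x) = (x - 2)(x - 3) / 20
Then P(x) = 18·L_0(x) + 47·L_1(x) + 283·L_2(x).
Expanding and collecting terms gives P(x) = 6x² - x - 4.
Check: P(2) = 18. ✓

P(x) = 6x^2 - x - 4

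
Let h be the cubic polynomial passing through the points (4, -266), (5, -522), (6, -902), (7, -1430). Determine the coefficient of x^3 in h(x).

-4

Write h(x) = ax^3 + bx^2 + cx + d. Substituting each data point gives a linear system:
  64a + 16b + 4c + d = -266
  125a + 25b + 5c + d = -522
  216a + 36b + 6c + d = -902
  343a + 49b + 7c + d = -1430
Solving the system yields a = -4, b = -2, c = 6, d = -2.
So h(x) = -4x^3 - 2x^2 + 6x - 2.
The leading coefficient is -4.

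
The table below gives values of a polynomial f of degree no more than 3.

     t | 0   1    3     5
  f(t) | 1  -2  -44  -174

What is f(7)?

Using the Lagrange interpolation formula with nodes 0, 1, 3, 5:
  L_0(t) = (t - 1)(t - 3)(t - 5) / -15
  L_1(t) = t(t - 3)(t - 5) / 8
  L_2(t) = t(t - 1)(t - 5) / -12
  L_3(t) = t(t - 1)(t - 3) / 40
Then f(t) = 1·L_0(t) - 2·L_1(t) - 44·L_2(t) - 174·L_3(t).
Expanding and collecting terms gives f(t) = -t^3 - 2t^2 + 1.
Evaluating at t = 7: f(7) = -440.

-440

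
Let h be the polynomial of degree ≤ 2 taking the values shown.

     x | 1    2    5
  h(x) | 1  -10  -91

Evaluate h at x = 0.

Write h(x) = ax^2 + bx + c. Substituting each data point gives a linear system:
  a + b + c = 1
  4a + 2b + c = -10
  25a + 5b + c = -91
Solving the system yields a = -4, b = 1, c = 4.
So h(x) = -4x² + x + 4.
Then h(0) = 4.

4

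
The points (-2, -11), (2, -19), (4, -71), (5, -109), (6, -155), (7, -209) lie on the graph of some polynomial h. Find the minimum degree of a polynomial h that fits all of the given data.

Divided differences on the nodes -2, 2, 4, 5, 6, 7:
  order 0: -11  -19  -71  -109  -155  -209
  order 1: -2  -26  -38  -46  -54
  order 2: -4  -4  -4  -4
  order 3: 0  0  0
  order 4: 0  0
  order 5: 0
The order-2 divided differences are all -4 (nonzero) and every higher order vanishes, so the data lies on a polynomial of degree exactly 2.

2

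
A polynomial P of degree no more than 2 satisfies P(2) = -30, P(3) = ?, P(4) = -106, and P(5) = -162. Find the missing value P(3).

On equispaced nodes a degree-2 polynomial has vanishing third forward difference, so
  - P(2) + 3·P(3) - 3·P(4) + P(5) = 0.
Substituting the known values and solving for P(3):
  3·P(3) = -186
  P(3) = -62.

-62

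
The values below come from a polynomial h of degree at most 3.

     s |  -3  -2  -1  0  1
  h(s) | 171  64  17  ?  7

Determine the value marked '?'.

6

The 4 known points determine the degree-3 polynomial uniquely.
Write h(s) = as^3 + bs^2 + cs + d. Substituting each data point gives a linear system:
  -27a + 9b - 3c + d = 171
  -8a + 4b - 2c + d = 64
  -a + b - c + d = 17
  a + b + c + d = 7
Solving the system yields a = -4, b = 6, c = -1, d = 6.
So h(s) = -4s^3 + 6s^2 - s + 6.
Then h(0) = 6.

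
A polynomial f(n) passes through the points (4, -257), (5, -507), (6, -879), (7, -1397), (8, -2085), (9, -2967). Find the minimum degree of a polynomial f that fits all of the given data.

3

Forward differences of the values at n = 4, 5, 6, 7, 8, 9:
  f  : -257  -507  -879  -1397  -2085  -2967
  Δ  : -250  -372  -518  -688  -882
  Δ^2: -122  -146  -170  -194
  Δ^3: -24  -24  -24
  Δ^4: 0  0
  Δ^5: 0
The third differences are constant (-24) and nonzero, while all higher differences vanish, so the minimal degree is 3.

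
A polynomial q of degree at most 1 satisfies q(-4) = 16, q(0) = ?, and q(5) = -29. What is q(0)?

The 2 known points determine the degree-1 polynomial uniquely.
Write q(u) = au + b. Substituting each data point gives a linear system:
  -4a + b = 16
  5a + b = -29
Solving the system yields a = -5, b = -4.
So q(u) = -5u - 4.
Then q(0) = -4.

-4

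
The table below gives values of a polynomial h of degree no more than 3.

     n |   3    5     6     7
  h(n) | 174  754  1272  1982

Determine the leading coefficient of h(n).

5

Write h(n) = an^3 + bn^2 + cn + d. Substituting each data point gives a linear system:
  27a + 9b + 3c + d = 174
  125a + 25b + 5c + d = 754
  216a + 36b + 6c + d = 1272
  343a + 49b + 7c + d = 1982
Solving the system yields a = 5, b = 6, c = -3, d = -6.
So h(n) = 5n³ + 6n² - 3n - 6.
The leading coefficient is 5.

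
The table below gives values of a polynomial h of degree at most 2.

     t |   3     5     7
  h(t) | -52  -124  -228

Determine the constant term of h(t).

Write h(t) = at^2 + bt + c. Substituting each data point gives a linear system:
  9a + 3b + c = -52
  25a + 5b + c = -124
  49a + 7b + c = -228
Solving the system yields a = -4, b = -4, c = -4.
So h(t) = -4t^2 - 4t - 4.
The constant term is -4.

-4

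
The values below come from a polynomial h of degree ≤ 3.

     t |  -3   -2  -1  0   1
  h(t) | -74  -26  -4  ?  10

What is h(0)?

On equispaced nodes a degree-3 polynomial has vanishing fourth forward difference, so
  h(-3) - 4·h(-2) + 6·h(-1) - 4·h(0) + h(1) = 0.
Substituting the known values and solving for h(0):
  -4·h(0) = -16
  h(0) = 4.

4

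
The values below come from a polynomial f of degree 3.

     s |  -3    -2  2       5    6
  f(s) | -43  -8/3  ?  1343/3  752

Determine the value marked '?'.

The 4 known points determine the degree-3 polynomial uniquely.
Write f(s) = as^3 + bs^2 + cs + d. Substituting each data point gives a linear system:
  -27a + 9b - 3c + d = -43
  -8a + 4b - 2c + d = -8/3
  125a + 25b + 5c + d = 1343/3
  216a + 36b + 6c + d = 752
Solving the system yields a = 3, b = 3, c = -5/3, d = 6.
So f(s) = 3s^3 + 3s^2 - (5/3)s + 6.
Then f(2) = 116/3.

116/3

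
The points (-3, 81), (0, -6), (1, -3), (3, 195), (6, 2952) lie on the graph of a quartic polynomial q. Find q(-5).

939

Write q(n) = an^4 + bn^3 + cn^2 + dn + e. Substituting each data point gives a linear system:
  81a - 27b + 9c - 3d + e = 81
  e = -6
  a + b + c + d + e = -3
  81a + 27b + 9c + 3d + e = 195
  1296a + 216b + 36c + 6d + e = 2952
Solving the system yields a = 2, b = 2, c = -2, d = 1, e = -6.
So q(n) = 2n^4 + 2n^3 - 2n^2 + n - 6.
Then q(-5) = 939.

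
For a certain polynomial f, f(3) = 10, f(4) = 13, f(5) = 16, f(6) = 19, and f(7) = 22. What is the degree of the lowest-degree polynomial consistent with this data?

Forward differences of the values at t = 3, 4, 5, 6, 7:
  f  : 10  13  16  19  22
  Δ  : 3  3  3  3
  Δ^2: 0  0  0
  Δ^3: 0  0
  Δ^4: 0
The first differences are constant (3) and nonzero, while all higher differences vanish, so the minimal degree is 1.

1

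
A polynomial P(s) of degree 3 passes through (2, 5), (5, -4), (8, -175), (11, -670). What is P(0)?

Write P(s) = as^3 + bs^2 + cs + d. Substituting each data point gives a linear system:
  8a + 4b + 2c + d = 5
  125a + 25b + 5c + d = -4
  512a + 64b + 8c + d = -175
  1331a + 121b + 11c + d = -670
Solving the system yields a = -1, b = 6, c = -6, d = 1.
So P(s) = -s³ + 6s² - 6s + 1.
Then P(0) = 1.

1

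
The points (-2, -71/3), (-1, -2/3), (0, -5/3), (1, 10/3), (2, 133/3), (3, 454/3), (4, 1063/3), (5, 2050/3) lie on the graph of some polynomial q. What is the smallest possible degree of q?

3

Forward differences of the values at t = -2, -1, 0, 1, 2, 3, 4, 5:
  q  : -71/3  -2/3  -5/3  10/3  133/3  454/3  1063/3  2050/3
  Δ  : 23  -1  5  41  107  203  329
  Δ^2: -24  6  36  66  96  126
  Δ^3: 30  30  30  30  30
  Δ^4: 0  0  0  0
  Δ^5: 0  0  0
  Δ^6: 0  0
  Δ^7: 0
The third differences are constant (30) and nonzero, while all higher differences vanish, so the minimal degree is 3.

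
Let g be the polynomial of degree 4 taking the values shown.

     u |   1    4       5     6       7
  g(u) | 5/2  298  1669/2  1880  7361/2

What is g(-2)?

40

Write g(u) = au^4 + bu^3 + cu^2 + du + e. Substituting each data point gives a linear system:
  a + b + c + d + e = 5/2
  256a + 64b + 16c + 4d + e = 298
  625a + 125b + 25c + 5d + e = 1669/2
  1296a + 216b + 36c + 6d + e = 1880
  2401a + 343b + 49c + 7d + e = 7361/2
Solving the system yields a = 2, b = -3, c = -5/2, d = 4, e = 2.
So g(u) = 2u⁴ - 3u³ - (5/2)u² + 4u + 2.
Then g(-2) = 40.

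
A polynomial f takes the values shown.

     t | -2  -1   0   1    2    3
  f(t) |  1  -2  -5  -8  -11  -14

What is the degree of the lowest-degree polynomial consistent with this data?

Forward differences of the values at t = -2, -1, 0, 1, 2, 3:
  f  : 1  -2  -5  -8  -11  -14
  Δ  : -3  -3  -3  -3  -3
  Δ^2: 0  0  0  0
  Δ^3: 0  0  0
  Δ^4: 0  0
  Δ^5: 0
The first differences are constant (-3) and nonzero, while all higher differences vanish, so the minimal degree is 1.

1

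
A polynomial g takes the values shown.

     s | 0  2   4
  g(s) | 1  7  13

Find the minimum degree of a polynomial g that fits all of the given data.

Forward differences of the values at s = 0, 2, 4:
  g  : 1  7  13
  Δ  : 6  6
  Δ^2: 0
The first differences are constant (6) and nonzero, while all higher differences vanish, so the minimal degree is 1.

1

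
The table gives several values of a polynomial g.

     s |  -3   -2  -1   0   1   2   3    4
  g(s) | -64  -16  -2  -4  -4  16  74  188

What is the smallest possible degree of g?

Forward differences of the values at s = -3, -2, -1, 0, 1, 2, 3, 4:
  g  : -64  -16  -2  -4  -4  16  74  188
  Δ  : 48  14  -2  0  20  58  114
  Δ^2: -34  -16  2  20  38  56
  Δ^3: 18  18  18  18  18
  Δ^4: 0  0  0  0
  Δ^5: 0  0  0
  Δ^6: 0  0
  Δ^7: 0
The third differences are constant (18) and nonzero, while all higher differences vanish, so the minimal degree is 3.

3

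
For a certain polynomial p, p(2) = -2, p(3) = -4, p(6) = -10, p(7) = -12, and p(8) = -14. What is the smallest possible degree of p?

1

Divided differences on the nodes 2, 3, 6, 7, 8:
  order 0: -2  -4  -10  -12  -14
  order 1: -2  -2  -2  -2
  order 2: 0  0  0
  order 3: 0  0
  order 4: 0
The order-1 divided differences are all -2 (nonzero) and every higher order vanishes, so the data lies on a polynomial of degree exactly 1.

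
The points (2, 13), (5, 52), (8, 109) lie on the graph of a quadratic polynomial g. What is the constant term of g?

Write g(n) = an^2 + bn + c. Substituting each data point gives a linear system:
  4a + 2b + c = 13
  25a + 5b + c = 52
  64a + 8b + c = 109
Solving the system yields a = 1, b = 6, c = -3.
So g(n) = n^2 + 6n - 3.
The constant term is -3.

-3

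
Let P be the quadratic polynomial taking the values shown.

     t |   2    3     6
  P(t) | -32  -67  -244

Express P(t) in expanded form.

P(t) = -6t^2 - 5t + 2

Using the Lagrange interpolation formula with nodes 2, 3, 6:
  L_0(t) = (t - 3)(t - 6) / 4
  L_1(t) = (t - 2)(t - 6) / -3
  L_2(t) = (t - 2)(t - 3) / 12
Then P(t) = -32·L_0(t) - 67·L_1(t) - 244·L_2(t).
Expanding and collecting terms gives P(t) = -6t² - 5t + 2.
Check: P(3) = -67. ✓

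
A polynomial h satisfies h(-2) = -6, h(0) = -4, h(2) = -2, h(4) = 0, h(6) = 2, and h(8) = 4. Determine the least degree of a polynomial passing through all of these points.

1

Forward differences of the values at t = -2, 0, 2, 4, 6, 8:
  h  : -6  -4  -2  0  2  4
  Δ  : 2  2  2  2  2
  Δ^2: 0  0  0  0
  Δ^3: 0  0  0
  Δ^4: 0  0
  Δ^5: 0
The first differences are constant (2) and nonzero, while all higher differences vanish, so the minimal degree is 1.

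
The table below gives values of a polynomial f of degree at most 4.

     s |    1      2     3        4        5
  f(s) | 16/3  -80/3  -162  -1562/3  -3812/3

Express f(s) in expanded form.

f(s) = -2s^4 - (5/3)s^2 + 3s + 6

Write f(s) = as^4 + bs^3 + cs^2 + ds + e. Substituting each data point gives a linear system:
  a + b + c + d + e = 16/3
  16a + 8b + 4c + 2d + e = -80/3
  81a + 27b + 9c + 3d + e = -162
  256a + 64b + 16c + 4d + e = -1562/3
  625a + 125b + 25c + 5d + e = -3812/3
Solving the system yields a = -2, b = 0, c = -5/3, d = 3, e = 6.
So f(s) = -2s⁴ - (5/3)s² + 3s + 6.
Check: f(1) = 16/3. ✓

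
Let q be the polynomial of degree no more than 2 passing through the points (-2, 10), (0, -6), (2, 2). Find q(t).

q(t) = 3t^2 - 2t - 6

Using the Lagrange interpolation formula with nodes -2, 0, 2:
  L_0(t) = t(t - 2) / 8
  L_1(t) = (t + 2)(t - 2) / -4
  L_2(t) = (t + 2)t / 8
Then q(t) = 10·L_0(t) - 6·L_1(t) + 2·L_2(t).
Expanding and collecting terms gives q(t) = 3t² - 2t - 6.
Check: q(0) = -6. ✓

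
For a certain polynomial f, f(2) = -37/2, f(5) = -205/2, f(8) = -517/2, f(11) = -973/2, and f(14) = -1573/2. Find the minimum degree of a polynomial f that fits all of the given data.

2

Forward differences of the values at n = 2, 5, 8, 11, 14:
  f  : -37/2  -205/2  -517/2  -973/2  -1573/2
  Δ  : -84  -156  -228  -300
  Δ^2: -72  -72  -72
  Δ^3: 0  0
  Δ^4: 0
The second differences are constant (-72) and nonzero, while all higher differences vanish, so the minimal degree is 2.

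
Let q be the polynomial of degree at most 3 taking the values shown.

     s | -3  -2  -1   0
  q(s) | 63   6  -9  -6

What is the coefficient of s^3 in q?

Write q(s) = as^3 + bs^2 + cs + d. Substituting each data point gives a linear system:
  -27a + 9b - 3c + d = 63
  -8a + 4b - 2c + d = 6
  -a + b - c + d = -9
  d = -6
Solving the system yields a = -4, b = -3, c = 4, d = -6.
So q(s) = -4s^3 - 3s^2 + 4s - 6.
The leading coefficient is -4.

-4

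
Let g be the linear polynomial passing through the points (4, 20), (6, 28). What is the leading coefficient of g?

Write g(n) = an + b. Substituting each data point gives a linear system:
  4a + b = 20
  6a + b = 28
Solving the system yields a = 4, b = 4.
So g(n) = 4n + 4.
The leading coefficient is 4.

4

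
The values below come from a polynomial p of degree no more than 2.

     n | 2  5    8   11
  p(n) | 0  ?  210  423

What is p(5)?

69

The 3 known points determine the degree-2 polynomial uniquely.
Write p(n) = an^2 + bn + c. Substituting each data point gives a linear system:
  4a + 2b + c = 0
  64a + 8b + c = 210
  121a + 11b + c = 423
Solving the system yields a = 4, b = -5, c = -6.
So p(n) = 4n² - 5n - 6.
Then p(5) = 69.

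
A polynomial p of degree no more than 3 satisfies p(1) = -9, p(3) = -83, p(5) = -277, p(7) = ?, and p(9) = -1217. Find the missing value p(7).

-639

On equispaced nodes a degree-3 polynomial has vanishing fourth forward difference, so
  p(1) - 4·p(3) + 6·p(5) - 4·p(7) + p(9) = 0.
Substituting the known values and solving for p(7):
  -4·p(7) = 2556
  p(7) = -639.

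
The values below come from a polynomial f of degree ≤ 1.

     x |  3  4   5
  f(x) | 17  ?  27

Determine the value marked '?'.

22

The 2 known points determine the degree-1 polynomial uniquely.
Write f(x) = ax + b. Substituting each data point gives a linear system:
  3a + b = 17
  5a + b = 27
Solving the system yields a = 5, b = 2.
So f(x) = 5x + 2.
Then f(4) = 22.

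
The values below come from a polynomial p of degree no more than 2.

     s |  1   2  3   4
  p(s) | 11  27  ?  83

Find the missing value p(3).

51

On equispaced nodes a degree-2 polynomial has vanishing third forward difference, so
  - p(1) + 3·p(2) - 3·p(3) + p(4) = 0.
Substituting the known values and solving for p(3):
  -3·p(3) = -153
  p(3) = 51.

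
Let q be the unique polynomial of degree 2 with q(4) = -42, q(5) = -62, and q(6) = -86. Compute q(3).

-26

Using the Lagrange interpolation formula with nodes 4, 5, 6:
  L_0(x) = (x - 5)(x - 6) / 2
  L_1(x) = (x - 4)(x - 6) / -1
  L_2(x) = (x - 4)(x - 5) / 2
Then q(x) = -42·L_0(x) - 62·L_1(x) - 86·L_2(x).
Expanding and collecting terms gives q(x) = -2x^2 - 2x - 2.
Evaluating at x = 3: q(3) = -26.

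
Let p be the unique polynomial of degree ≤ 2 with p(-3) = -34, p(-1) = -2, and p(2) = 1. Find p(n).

Write p(n) = an^2 + bn + c. Substituting each data point gives a linear system:
  9a - 3b + c = -34
  a - b + c = -2
  4a + 2b + c = 1
Solving the system yields a = -3, b = 4, c = 5.
So p(n) = -3n^2 + 4n + 5.
Check: p(-3) = -34. ✓

p(n) = -3n^2 + 4n + 5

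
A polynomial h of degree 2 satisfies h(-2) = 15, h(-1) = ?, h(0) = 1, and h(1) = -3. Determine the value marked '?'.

7

On equispaced nodes a degree-2 polynomial has vanishing third forward difference, so
  - h(-2) + 3·h(-1) - 3·h(0) + h(1) = 0.
Substituting the known values and solving for h(-1):
  3·h(-1) = 21
  h(-1) = 7.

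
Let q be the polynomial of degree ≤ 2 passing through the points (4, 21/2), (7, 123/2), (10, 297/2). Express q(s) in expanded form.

Write q(s) = as^2 + bs + c. Substituting each data point gives a linear system:
  16a + 4b + c = 21/2
  49a + 7b + c = 123/2
  100a + 10b + c = 297/2
Solving the system yields a = 2, b = -5, c = -3/2.
So q(s) = 2s^2 - 5s - 3/2.
Check: q(10) = 297/2. ✓

q(s) = 2s^2 - 5s - 3/2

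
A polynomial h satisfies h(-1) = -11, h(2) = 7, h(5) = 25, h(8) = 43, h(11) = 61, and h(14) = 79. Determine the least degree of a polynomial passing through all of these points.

Forward differences of the values at s = -1, 2, 5, 8, 11, 14:
  h  : -11  7  25  43  61  79
  Δ  : 18  18  18  18  18
  Δ^2: 0  0  0  0
  Δ^3: 0  0  0
  Δ^4: 0  0
  Δ^5: 0
The first differences are constant (18) and nonzero, while all higher differences vanish, so the minimal degree is 1.

1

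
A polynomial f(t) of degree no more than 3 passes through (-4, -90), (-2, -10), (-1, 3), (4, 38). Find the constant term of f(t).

Write f(t) = at^3 + bt^2 + ct + d. Substituting each data point gives a linear system:
  -64a + 16b - 4c + d = -90
  -8a + 4b - 2c + d = -10
  -a + b - c + d = 3
  64a + 16b + 4c + d = 38
Solving the system yields a = 1, b = -2, c = 0, d = 6.
So f(t) = t³ - 2t² + 6.
The constant term is 6.

6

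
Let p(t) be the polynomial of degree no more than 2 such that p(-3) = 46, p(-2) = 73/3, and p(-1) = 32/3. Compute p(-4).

227/3

Using the Lagrange interpolation formula with nodes -3, -2, -1:
  L_0(t) = (t + 2)(t + 1) / 2
  L_1(t) = (t + 3)(t + 1) / -1
  L_2(t) = (t + 3)(t + 2) / 2
Then p(t) = 46·L_0(t) + 73/3·L_1(t) + 32/3·L_2(t).
Expanding and collecting terms gives p(t) = 4t^2 - (5/3)t + 5.
Evaluating at t = -4: p(-4) = 227/3.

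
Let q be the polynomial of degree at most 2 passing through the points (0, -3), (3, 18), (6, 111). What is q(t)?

Using the Lagrange interpolation formula with nodes 0, 3, 6:
  L_0(t) = (t - 3)(t - 6) / 18
  L_1(t) = t(t - 6) / -9
  L_2(t) = t(t - 3) / 18
Then q(t) = -3·L_0(t) + 18·L_1(t) + 111·L_2(t).
Expanding and collecting terms gives q(t) = 4t^2 - 5t - 3.
Check: q(6) = 111. ✓

q(t) = 4t^2 - 5t - 3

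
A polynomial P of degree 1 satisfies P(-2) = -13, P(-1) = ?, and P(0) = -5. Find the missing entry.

-9

The 2 known points determine the degree-1 polynomial uniquely.
Write P(x) = ax + b. Substituting each data point gives a linear system:
  -2a + b = -13
  b = -5
Solving the system yields a = 4, b = -5.
So P(x) = 4x - 5.
Then P(-1) = -9.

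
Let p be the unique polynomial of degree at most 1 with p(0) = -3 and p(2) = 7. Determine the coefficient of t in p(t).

Write p(t) = at + b. Substituting each data point gives a linear system:
  b = -3
  2a + b = 7
Solving the system yields a = 5, b = -3.
So p(t) = 5t - 3.
The leading coefficient is 5.

5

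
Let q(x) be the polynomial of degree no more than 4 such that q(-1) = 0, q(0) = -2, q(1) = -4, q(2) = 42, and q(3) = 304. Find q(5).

2748

Using the Lagrange interpolation formula with nodes -1, 0, 1, 2, 3:
  L_0(x) = x(x - 1)(x - 2)(x - 3) / 24
  L_1(x) = (x + 1)(x - 1)(x - 2)(x - 3) / -6
  L_2(x) = (x + 1)x(x - 2)(x - 3) / 4
  L_3(x) = (x + 1)x(x - 1)(x - 3) / -6
  L_4(x) = (x + 1)x(x - 1)(x - 2) / 24
Then q(x) = 0·L_0(x) - 2·L_1(x) - 4·L_2(x) + 42·L_3(x) + 304·L_4(x).
Expanding and collecting terms gives q(x) = 5x⁴ - 2x³ - 5x² - 2.
Evaluating at x = 5: q(5) = 2748.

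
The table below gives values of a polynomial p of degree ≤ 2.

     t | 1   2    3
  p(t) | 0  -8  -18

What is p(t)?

p(t) = -t^2 - 5t + 6

Write p(t) = at^2 + bt + c. Substituting each data point gives a linear system:
  a + b + c = 0
  4a + 2b + c = -8
  9a + 3b + c = -18
Solving the system yields a = -1, b = -5, c = 6.
So p(t) = -t^2 - 5t + 6.
Check: p(1) = 0. ✓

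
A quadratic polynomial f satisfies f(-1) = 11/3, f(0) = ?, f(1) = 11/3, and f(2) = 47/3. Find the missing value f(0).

On equispaced nodes a degree-2 polynomial has vanishing third forward difference, so
  - f(-1) + 3·f(0) - 3·f(1) + f(2) = 0.
Substituting the known values and solving for f(0):
  3·f(0) = -1
  f(0) = -1/3.

-1/3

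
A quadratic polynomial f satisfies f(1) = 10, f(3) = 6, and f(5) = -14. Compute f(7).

-50

Write f(t) = at^2 + bt + c. Substituting each data point gives a linear system:
  a + b + c = 10
  9a + 3b + c = 6
  25a + 5b + c = -14
Solving the system yields a = -2, b = 6, c = 6.
So f(t) = -2t^2 + 6t + 6.
Then f(7) = -50.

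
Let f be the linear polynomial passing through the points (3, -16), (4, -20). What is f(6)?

Using the Lagrange interpolation formula with nodes 3, 4:
  L_0(s) = (s - 4) / -1
  L_1(s) = (s - 3) / 1
Then f(s) = -16·L_0(s) - 20·L_1(s).
Expanding and collecting terms gives f(s) = -4s - 4.
Evaluating at s = 6: f(6) = -28.

-28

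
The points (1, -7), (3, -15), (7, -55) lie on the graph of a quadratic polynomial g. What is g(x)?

Write g(x) = ax^2 + bx + c. Substituting each data point gives a linear system:
  a + b + c = -7
  9a + 3b + c = -15
  49a + 7b + c = -55
Solving the system yields a = -1, b = 0, c = -6.
So g(x) = -x^2 - 6.
Check: g(3) = -15. ✓

g(x) = -x^2 - 6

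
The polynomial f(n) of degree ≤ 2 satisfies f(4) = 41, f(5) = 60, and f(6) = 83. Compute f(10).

Using the Lagrange interpolation formula with nodes 4, 5, 6:
  L_0(n) = (n - 5)(n - 6) / 2
  L_1(n) = (n - 4)(n - 6) / -1
  L_2(n) = (n - 4)(n - 5) / 2
Then f(n) = 41·L_0(n) + 60·L_1(n) + 83·L_2(n).
Expanding and collecting terms gives f(n) = 2n^2 + n + 5.
Evaluating at n = 10: f(10) = 215.

215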